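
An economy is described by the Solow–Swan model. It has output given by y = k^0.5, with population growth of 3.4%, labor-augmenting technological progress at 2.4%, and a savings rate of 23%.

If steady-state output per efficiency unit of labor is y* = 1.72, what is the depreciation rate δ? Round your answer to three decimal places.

Steady state requires s·f(k) = (n + g + δ)·k, i.e. s·k^α = (n + g + δ)·k.
Since y* = [s/(n + g + δ)]^(α/(1−α)), we have s/(n + g + δ) = (y*)^((1−α)/α) = 1.72^1 = 1.7200.
Therefore n + g + δ = s / 1.7200 = 0.23 / 1.7200 = 0.1337, so δ = 0.1337 − 0.058 = 0.0757.

δ ≈ 0.076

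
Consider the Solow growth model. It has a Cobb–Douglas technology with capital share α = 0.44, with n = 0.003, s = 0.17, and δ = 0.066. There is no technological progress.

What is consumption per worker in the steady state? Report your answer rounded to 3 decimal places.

c* = 1.686

In steady state, investment equals break-even investment: s·k^α = (n + δ)·k.
Dividing both sides by k: k^(1−α) = s / (n + δ).
k^0.56 = 0.17 / (0.003 + 0.066) = 0.17 / 0.069 = 2.4638
k* = 2.4638^(1/0.56) ≈ 5.0037
y* = (k*)^α = 5.0037^0.44 ≈ 2.0309
c* = (1 − s)·y* = (1 − 0.17) × 2.0309 ≈ 1.6856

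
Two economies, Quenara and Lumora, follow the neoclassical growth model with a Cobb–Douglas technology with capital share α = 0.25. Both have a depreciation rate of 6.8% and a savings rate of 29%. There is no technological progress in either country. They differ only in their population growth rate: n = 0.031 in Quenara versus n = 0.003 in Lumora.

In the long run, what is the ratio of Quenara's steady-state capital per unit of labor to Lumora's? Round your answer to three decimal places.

k*_Q / k*_L ≈ 0.642

Steady-state k* = [s/(n + δ)]^(1/(1−α)), so the ratio is [ (s_Q/(n + δ)_Q) / (s_L/(n + δ)_L) ]^1.3333.
s_Q/(n + δ)_Q = 0.29/0.099 = 2.9293; s_L/(n + δ)_L = 0.29/0.071 = 4.0845.
Ratio = (2.9293/4.0845)^1.3333 = 0.7172^1.3333 ≈ 0.6420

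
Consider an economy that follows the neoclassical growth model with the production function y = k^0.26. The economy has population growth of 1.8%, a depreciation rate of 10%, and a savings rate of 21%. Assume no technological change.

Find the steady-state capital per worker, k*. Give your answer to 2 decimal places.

At the steady state, Δk = 0, so s·k^α = (n + δ)·k.
Dividing both sides by k: k^(1−α) = s / (n + δ).
k^0.74 = 0.21 / (0.018 + 0.100) = 0.21 / 0.118 = 1.7797
k* = 1.7797^(1/0.74) ≈ 2.1792

k* = 2.18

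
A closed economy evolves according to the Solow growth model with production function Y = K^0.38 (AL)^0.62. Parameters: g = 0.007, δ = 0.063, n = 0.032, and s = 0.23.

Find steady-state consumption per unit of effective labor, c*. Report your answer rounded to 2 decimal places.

c* = 1.27

In steady state, investment equals break-even investment: s·k^α = (n + g + δ)·k.
Dividing both sides by k: k^(1−α) = s / (n + g + δ).
k^0.62 = 0.23 / (0.032 + 0.007 + 0.063) = 0.23 / 0.102 = 2.2549
k* = 2.2549^(1/0.62) ≈ 3.7116
y* = (k*)^α = 3.7116^0.38 ≈ 1.6460
c* = (1 − s)·y* = (1 − 0.23) × 1.6460 ≈ 1.2674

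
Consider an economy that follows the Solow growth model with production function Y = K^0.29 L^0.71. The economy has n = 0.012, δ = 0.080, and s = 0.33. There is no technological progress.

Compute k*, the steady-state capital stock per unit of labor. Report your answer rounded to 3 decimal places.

k* = 6.044

Steady state requires s·f(k) = (n + δ)·k, i.e. s·k^α = (n + δ)·k.
Dividing both sides by k: k^(1−α) = s / (n + δ).
k^0.71 = 0.33 / (0.012 + 0.080) = 0.33 / 0.092 = 3.5870
k* = 3.5870^(1/0.71) ≈ 6.0438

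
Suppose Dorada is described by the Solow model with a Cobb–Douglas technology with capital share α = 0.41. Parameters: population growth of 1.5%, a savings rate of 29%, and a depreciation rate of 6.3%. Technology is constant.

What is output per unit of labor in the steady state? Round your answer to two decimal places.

At the steady state, Δk = 0, so s·k^α = (n + δ)·k.
Dividing both sides by k: k^(1−α) = s / (n + δ).
k^0.59 = 0.29 / (0.015 + 0.063) = 0.29 / 0.078 = 3.7179
k* = 3.7179^(1/0.59) ≈ 9.2599
y* = (k*)^α = 9.2599^0.41 ≈ 2.4906

y* ≈ 2.49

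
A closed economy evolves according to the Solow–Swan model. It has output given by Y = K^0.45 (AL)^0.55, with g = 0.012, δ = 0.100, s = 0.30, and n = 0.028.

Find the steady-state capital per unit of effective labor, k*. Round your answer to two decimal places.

k* ≈ 4.00

At the steady state, Δk = 0, so s·k^α = (n + g + δ)·k.
Rearranging, k^(1−α) = s / (n + g + δ).
k^0.55 = 0.30 / (0.028 + 0.012 + 0.100) = 0.30 / 0.140 = 2.1429
k* = 2.1429^(1/0.55) ≈ 3.9978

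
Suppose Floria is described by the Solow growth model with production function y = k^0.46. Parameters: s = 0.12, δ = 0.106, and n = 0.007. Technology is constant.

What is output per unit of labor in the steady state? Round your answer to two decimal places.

y* = 1.05

At the steady state, Δk = 0, so s·k^α = (n + δ)·k.
Rearranging, k^(1−α) = s / (n + δ).
k^0.54 = 0.12 / (0.007 + 0.106) = 0.12 / 0.113 = 1.0619
k* = 1.0619^(1/0.54) ≈ 1.1176
y* = (k*)^α = 1.1176^0.46 ≈ 1.0525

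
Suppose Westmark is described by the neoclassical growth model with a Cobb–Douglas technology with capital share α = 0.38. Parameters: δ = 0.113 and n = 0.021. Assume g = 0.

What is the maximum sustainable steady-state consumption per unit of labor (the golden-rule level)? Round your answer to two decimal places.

c_gold ≈ 1.17

At the golden rule, f'(k) = n + δ, so α·k^(α−1) = n + δ and k_gold = (α/(n + δ))^(1/(1−α)).
k_gold = (0.38/0.134)^(1/0.62) = 2.8358^1.6129 ≈ 5.3718
c_gold = f(k_gold) − (n + δ)·k_gold = 1.8943 − 0.134×5.3718 ≈ 1.1745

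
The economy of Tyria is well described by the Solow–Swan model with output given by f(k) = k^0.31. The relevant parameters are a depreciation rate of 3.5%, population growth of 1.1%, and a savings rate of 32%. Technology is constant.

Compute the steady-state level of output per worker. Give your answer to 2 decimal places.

y* ≈ 2.39

Steady state requires s·f(k) = (n + δ)·k, i.e. s·k^α = (n + δ)·k.
Dividing both sides by k: k^(1−α) = s / (n + δ).
k^0.69 = 0.32 / (0.011 + 0.035) = 0.32 / 0.046 = 6.9565
k* = 6.9565^(1/0.69) ≈ 16.6286
y* = (k*)^α = 16.6286^0.31 ≈ 2.3904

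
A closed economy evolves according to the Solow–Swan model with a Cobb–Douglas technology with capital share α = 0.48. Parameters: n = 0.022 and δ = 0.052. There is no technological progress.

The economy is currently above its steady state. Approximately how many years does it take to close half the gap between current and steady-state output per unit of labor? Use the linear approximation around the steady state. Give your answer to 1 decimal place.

t_½ ≈ 18.0 years

Near the steady state the convergence rate is λ = (1 − α)(n + δ).
λ = (1 − 0.48) × 0.074 = 0.52 × 0.074 = 0.03848
Half-life = ln 2 / λ = 0.6931 / 0.03848 ≈ 18.01 years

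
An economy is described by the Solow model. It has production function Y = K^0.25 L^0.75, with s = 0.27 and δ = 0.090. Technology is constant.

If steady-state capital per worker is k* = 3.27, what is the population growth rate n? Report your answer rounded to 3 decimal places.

n ≈ 0.021

At the steady state, Δk = 0, so s·k^α = (n + δ)·k.
So s / (n + δ) = (k*)^(1−α) = 3.27^0.75 = 2.4317.
Therefore n + δ = s / 2.4317 = 0.27 / 2.4317 = 0.1110, so n = 0.1110 − 0.090 = 0.0210.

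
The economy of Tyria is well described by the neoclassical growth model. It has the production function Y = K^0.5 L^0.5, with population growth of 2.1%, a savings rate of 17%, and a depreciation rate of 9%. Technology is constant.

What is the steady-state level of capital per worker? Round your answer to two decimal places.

k* ≈ 2.35

At the steady state, Δk = 0, so s·k^α = (n + δ)·k.
Dividing both sides by k: k^(1−α) = s / (n + δ).
k^0.5 = 0.17 / (0.021 + 0.090) = 0.17 / 0.111 = 1.5315
k* = 1.5315^(1/0.5) ≈ 2.3455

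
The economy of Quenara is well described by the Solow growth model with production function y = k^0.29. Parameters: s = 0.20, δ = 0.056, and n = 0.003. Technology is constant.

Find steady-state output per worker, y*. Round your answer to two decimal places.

y* ≈ 1.65

Steady state requires s·f(k) = (n + δ)·k, i.e. s·k^α = (n + δ)·k.
Dividing both sides by k: k^(1−α) = s / (n + δ).
k^0.71 = 0.20 / (0.003 + 0.056) = 0.20 / 0.059 = 3.3898
k* = 3.3898^(1/0.71) ≈ 5.5812
y* = (k*)^α = 5.5812^0.29 ≈ 1.6465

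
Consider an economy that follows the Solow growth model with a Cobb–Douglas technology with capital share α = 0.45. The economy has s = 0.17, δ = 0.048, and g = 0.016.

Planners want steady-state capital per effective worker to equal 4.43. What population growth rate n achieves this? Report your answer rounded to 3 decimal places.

In steady state, investment equals break-even investment: s·k^α = (n + g + δ)·k.
So s / (n + g + δ) = (k*)^(1−α) = 4.43^0.55 = 2.2674.
Therefore n + g + δ = s / 2.2674 = 0.17 / 2.2674 = 0.0750, so n = 0.0750 − 0.064 = 0.0110.

n ≈ 0.011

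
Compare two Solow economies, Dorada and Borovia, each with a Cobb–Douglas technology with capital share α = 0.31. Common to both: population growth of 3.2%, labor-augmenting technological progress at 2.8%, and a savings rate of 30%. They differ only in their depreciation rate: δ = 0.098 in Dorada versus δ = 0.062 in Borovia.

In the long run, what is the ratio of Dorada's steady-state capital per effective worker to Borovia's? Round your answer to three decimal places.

Steady-state k* = [s/(n + g + δ)]^(1/(1−α)), so the ratio is [ (s_D/(n + g + δ)_D) / (s_B/(n + g + δ)_B) ]^1.4493.
s_D/(n + g + δ)_D = 0.30/0.158 = 1.8987; s_B/(n + g + δ)_B = 0.30/0.122 = 2.4590.
Ratio = (1.8987/2.4590)^1.4493 = 0.7721^1.4493 ≈ 0.6874

ratio ≈ 0.687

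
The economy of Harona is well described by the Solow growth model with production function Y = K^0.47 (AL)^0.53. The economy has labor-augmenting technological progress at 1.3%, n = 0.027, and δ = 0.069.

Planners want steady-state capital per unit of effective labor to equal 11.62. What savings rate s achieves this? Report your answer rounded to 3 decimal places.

s ≈ 0.400

At the steady state, Δk = 0, so s·k^α = (n + g + δ)·k.
So s / (n + g + δ) = (k*)^(1−α) = 11.62^0.53 = 3.6691.
Therefore s = 3.6691 × (n + g + δ) = 3.6691 × 0.109 = 0.3999.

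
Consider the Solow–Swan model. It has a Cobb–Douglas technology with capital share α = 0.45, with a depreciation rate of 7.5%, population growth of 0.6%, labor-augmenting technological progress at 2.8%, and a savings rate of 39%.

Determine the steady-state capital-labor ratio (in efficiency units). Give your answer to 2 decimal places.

k* ≈ 10.15

Steady state requires s·f(k) = (n + g + δ)·k, i.e. s·k^α = (n + g + δ)·k.
Rearranging, k^(1−α) = s / (n + g + δ).
k^0.55 = 0.39 / (0.006 + 0.028 + 0.075) = 0.39 / 0.109 = 3.5780
k* = 3.5780^(1/0.55) ≈ 10.1536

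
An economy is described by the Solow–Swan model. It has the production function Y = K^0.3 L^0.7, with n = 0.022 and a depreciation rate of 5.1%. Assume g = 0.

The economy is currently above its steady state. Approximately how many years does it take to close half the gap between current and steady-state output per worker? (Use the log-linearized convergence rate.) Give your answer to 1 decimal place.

Near the steady state the convergence rate is λ = (1 − α)(n + δ).
λ = (1 − 0.3) × 0.073 = 0.7 × 0.073 = 0.0511
Half-life = ln 2 / λ = 0.6931 / 0.0511 ≈ 13.56 years

about 13.6 years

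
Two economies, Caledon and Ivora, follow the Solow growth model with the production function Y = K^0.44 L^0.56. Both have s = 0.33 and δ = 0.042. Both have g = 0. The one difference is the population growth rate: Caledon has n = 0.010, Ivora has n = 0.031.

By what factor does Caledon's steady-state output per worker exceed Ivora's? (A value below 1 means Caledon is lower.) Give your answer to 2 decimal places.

y*_C / y*_I ≈ 1.31

Steady-state y* = [s/(n + δ)]^(α/(1−α)), so the ratio is [ (s_C/(n + δ)_C) / (s_I/(n + δ)_I) ]^0.7857.
s_C/(n + δ)_C = 0.33/0.052 = 6.3462; s_I/(n + δ)_I = 0.33/0.073 = 4.5205.
Ratio = (6.3462/4.5205)^0.7857 = 1.4039^0.7857 ≈ 1.3055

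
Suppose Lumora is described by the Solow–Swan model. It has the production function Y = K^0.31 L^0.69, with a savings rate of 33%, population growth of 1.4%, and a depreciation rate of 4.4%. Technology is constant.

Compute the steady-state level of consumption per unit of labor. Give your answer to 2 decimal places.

At the steady state, Δk = 0, so s·k^α = (n + δ)·k.
Dividing both sides by k: k^(1−α) = s / (n + δ).
k^0.69 = 0.33 / (0.014 + 0.044) = 0.33 / 0.058 = 5.6897
k* = 5.6897^(1/0.69) ≈ 12.4260
y* = (k*)^α = 12.4260^0.31 ≈ 2.1840
c* = (1 − s)·y* = (1 − 0.33) × 2.1840 ≈ 1.4633

c* ≈ 1.46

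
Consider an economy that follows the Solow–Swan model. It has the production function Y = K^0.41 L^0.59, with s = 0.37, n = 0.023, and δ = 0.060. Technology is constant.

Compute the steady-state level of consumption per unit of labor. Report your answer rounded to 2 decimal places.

In steady state, investment equals break-even investment: s·k^α = (n + δ)·k.
Rearranging, k^(1−α) = s / (n + δ).
k^0.59 = 0.37 / (0.023 + 0.060) = 0.37 / 0.083 = 4.4578
k* = 4.4578^(1/0.59) ≈ 12.5952
y* = (k*)^α = 12.5952^0.41 ≈ 2.8254
c* = (1 − s)·y* = (1 − 0.37) × 2.8254 ≈ 1.7800

c* ≈ 1.78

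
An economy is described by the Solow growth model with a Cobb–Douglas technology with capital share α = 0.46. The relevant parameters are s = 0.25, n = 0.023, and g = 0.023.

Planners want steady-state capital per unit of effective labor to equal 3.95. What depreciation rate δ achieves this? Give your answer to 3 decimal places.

δ ≈ 0.073

Steady state requires s·f(k) = (n + g + δ)·k, i.e. s·k^α = (n + g + δ)·k.
So s / (n + g + δ) = (k*)^(1−α) = 3.95^0.54 = 2.0997.
Therefore n + g + δ = s / 2.0997 = 0.25 / 2.0997 = 0.1191, so δ = 0.1191 − 0.046 = 0.0731.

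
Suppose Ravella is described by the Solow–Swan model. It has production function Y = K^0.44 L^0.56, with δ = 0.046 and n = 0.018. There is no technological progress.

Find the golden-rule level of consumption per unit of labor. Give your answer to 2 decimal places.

c_gold ≈ 2.55

At the golden rule, f'(k) = n + δ, so α·k^(α−1) = n + δ and k_gold = (α/(n + δ))^(1/(1−α)).
k_gold = (0.44/0.064)^(1/0.56) = 6.8750^1.7857 ≈ 31.2693
c_gold = f(k_gold) − (n + δ)·k_gold = 4.5483 − 0.064×31.2693 ≈ 2.5471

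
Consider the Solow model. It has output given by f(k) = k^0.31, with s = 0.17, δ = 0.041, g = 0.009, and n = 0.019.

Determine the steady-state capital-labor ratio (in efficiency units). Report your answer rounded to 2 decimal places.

k* = 3.69

In steady state, investment equals break-even investment: s·k^α = (n + g + δ)·k.
Dividing both sides by k: k^(1−α) = s / (n + g + δ).
k^0.69 = 0.17 / (0.019 + 0.009 + 0.041) = 0.17 / 0.069 = 2.4638
k* = 2.4638^(1/0.69) ≈ 3.6944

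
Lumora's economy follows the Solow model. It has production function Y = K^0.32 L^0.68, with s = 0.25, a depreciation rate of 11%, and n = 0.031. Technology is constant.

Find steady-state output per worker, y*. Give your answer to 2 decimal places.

y* = 1.31

Steady state requires s·f(k) = (n + δ)·k, i.e. s·k^α = (n + δ)·k.
Dividing both sides by k: k^(1−α) = s / (n + δ).
k^0.68 = 0.25 / (0.031 + 0.110) = 0.25 / 0.141 = 1.7730
k* = 1.7730^(1/0.68) ≈ 2.3214
y* = (k*)^α = 2.3214^0.32 ≈ 1.3093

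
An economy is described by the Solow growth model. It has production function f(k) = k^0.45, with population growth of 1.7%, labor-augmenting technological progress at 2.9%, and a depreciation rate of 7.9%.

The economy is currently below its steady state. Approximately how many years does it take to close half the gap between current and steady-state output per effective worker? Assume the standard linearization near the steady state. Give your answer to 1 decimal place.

about 10.1 years

Near the steady state the convergence rate is λ = (1 − α)(n + g + δ).
λ = (1 − 0.45) × 0.125 = 0.55 × 0.125 = 0.06875
Half-life = ln 2 / λ = 0.6931 / 0.06875 ≈ 10.08 years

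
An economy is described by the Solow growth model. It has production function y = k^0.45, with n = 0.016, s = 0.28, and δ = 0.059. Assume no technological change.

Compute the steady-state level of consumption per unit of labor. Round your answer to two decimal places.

c* = 2.12

At the steady state, Δk = 0, so s·k^α = (n + δ)·k.
Dividing both sides by k: k^(1−α) = s / (n + δ).
k^0.55 = 0.28 / (0.016 + 0.059) = 0.28 / 0.075 = 3.7333
k* = 3.7333^(1/0.55) ≈ 10.9690
y* = (k*)^α = 10.9690^0.45 ≈ 2.9382
c* = (1 − s)·y* = (1 − 0.28) × 2.9382 ≈ 2.1155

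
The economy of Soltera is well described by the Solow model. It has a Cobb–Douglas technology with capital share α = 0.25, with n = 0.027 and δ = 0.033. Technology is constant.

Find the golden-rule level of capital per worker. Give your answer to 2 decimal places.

k_gold ≈ 6.70

The golden rule sets f'(k) = n + δ, i.e. α·k^(α−1) = n + δ.
So k^(1−α) = α / (n + δ) = 0.25 / 0.060 = 4.1667.
k_gold = 4.1667^(1/0.75) ≈ 6.7049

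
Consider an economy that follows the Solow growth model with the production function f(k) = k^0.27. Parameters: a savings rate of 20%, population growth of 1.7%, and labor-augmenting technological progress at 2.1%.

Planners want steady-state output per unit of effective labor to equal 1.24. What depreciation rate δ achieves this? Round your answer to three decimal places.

δ ≈ 0.074

Steady state requires s·f(k) = (n + g + δ)·k, i.e. s·k^α = (n + g + δ)·k.
Since y* = [s/(n + g + δ)]^(α/(1−α)), we have s/(n + g + δ) = (y*)^((1−α)/α) = 1.24^2.7037 = 1.7889.
Therefore n + g + δ = s / 1.7889 = 0.20 / 1.7889 = 0.1118, so δ = 0.1118 − 0.038 = 0.0738.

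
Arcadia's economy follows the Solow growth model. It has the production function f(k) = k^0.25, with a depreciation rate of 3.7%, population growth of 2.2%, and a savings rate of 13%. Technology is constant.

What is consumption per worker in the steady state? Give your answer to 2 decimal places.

In steady state, investment equals break-even investment: s·k^α = (n + δ)·k.
Dividing both sides by k: k^(1−α) = s / (n + δ).
k^0.75 = 0.13 / (0.022 + 0.037) = 0.13 / 0.059 = 2.2034
k* = 2.2034^(1/0.75) ≈ 2.8672
y* = (k*)^α = 2.8672^0.25 ≈ 1.3013
c* = (1 − s)·y* = (1 − 0.13) × 1.3013 ≈ 1.1321

c* ≈ 1.13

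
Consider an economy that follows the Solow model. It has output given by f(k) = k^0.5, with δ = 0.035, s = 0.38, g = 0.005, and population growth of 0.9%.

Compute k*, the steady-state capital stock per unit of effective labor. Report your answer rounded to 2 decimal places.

k* ≈ 60.14

At the steady state, Δk = 0, so s·k^α = (n + g + δ)·k.
Rearranging, k^(1−α) = s / (n + g + δ).
k^0.5 = 0.38 / (0.009 + 0.005 + 0.035) = 0.38 / 0.049 = 7.7551
k* = 7.7551^(1/0.5) ≈ 60.1416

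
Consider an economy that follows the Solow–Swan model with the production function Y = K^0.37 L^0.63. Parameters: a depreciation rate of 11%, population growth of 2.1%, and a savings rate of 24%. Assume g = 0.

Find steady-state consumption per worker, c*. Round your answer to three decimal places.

At the steady state, Δk = 0, so s·k^α = (n + δ)·k.
Dividing both sides by k: k^(1−α) = s / (n + δ).
k^0.63 = 0.24 / (0.021 + 0.110) = 0.24 / 0.131 = 1.8321
k* = 1.8321^(1/0.63) ≈ 2.6144
y* = (k*)^α = 2.6144^0.37 ≈ 1.4270
c* = (1 − s)·y* = (1 − 0.24) × 1.4270 ≈ 1.0845

c* = 1.085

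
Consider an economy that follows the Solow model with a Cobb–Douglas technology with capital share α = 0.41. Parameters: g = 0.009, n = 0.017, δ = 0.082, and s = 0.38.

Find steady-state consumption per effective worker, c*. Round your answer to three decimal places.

At the steady state, Δk = 0, so s·k^α = (n + g + δ)·k.
Rearranging, k^(1−α) = s / (n + g + δ).
k^0.59 = 0.38 / (0.017 + 0.009 + 0.082) = 0.38 / 0.108 = 3.5185
k* = 3.5185^(1/0.59) ≈ 8.4339
y* = (k*)^α = 8.4339^0.41 ≈ 2.3970
c* = (1 − s)·y* = (1 − 0.38) × 2.3970 ≈ 1.4861

c* = 1.486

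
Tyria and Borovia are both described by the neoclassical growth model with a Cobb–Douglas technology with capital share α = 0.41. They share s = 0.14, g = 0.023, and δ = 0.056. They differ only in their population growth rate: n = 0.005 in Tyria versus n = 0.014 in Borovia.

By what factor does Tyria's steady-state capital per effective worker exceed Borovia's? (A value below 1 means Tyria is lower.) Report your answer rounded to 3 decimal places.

k*_T / k*_B ≈ 1.188

Steady-state k* = [s/(n + g + δ)]^(1/(1−α)), so the ratio is [ (s_T/(n + g + δ)_T) / (s_B/(n + g + δ)_B) ]^1.6949.
s_T/(n + g + δ)_T = 0.14/0.084 = 1.6667; s_B/(n + g + δ)_B = 0.14/0.093 = 1.5054.
Ratio = (1.6667/1.5054)^1.6949 = 1.1071^1.6949 ≈ 1.1882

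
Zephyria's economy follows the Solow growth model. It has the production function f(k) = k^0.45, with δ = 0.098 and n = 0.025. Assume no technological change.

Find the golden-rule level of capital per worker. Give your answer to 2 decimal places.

The golden rule sets f'(k) = n + δ, i.e. α·k^(α−1) = n + δ.
So k^(1−α) = α / (n + δ) = 0.45 / 0.123 = 3.6585.
k_gold = 3.6585^(1/0.55) ≈ 10.5727

k_gold ≈ 10.57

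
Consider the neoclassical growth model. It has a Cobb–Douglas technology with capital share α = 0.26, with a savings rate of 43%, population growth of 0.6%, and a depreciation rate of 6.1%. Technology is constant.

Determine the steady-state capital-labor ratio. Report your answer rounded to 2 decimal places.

k* = 12.33

At the steady state, Δk = 0, so s·k^α = (n + δ)·k.
Dividing both sides by k: k^(1−α) = s / (n + δ).
k^0.74 = 0.43 / (0.006 + 0.061) = 0.43 / 0.067 = 6.4179
k* = 6.4179^(1/0.74) ≈ 12.3331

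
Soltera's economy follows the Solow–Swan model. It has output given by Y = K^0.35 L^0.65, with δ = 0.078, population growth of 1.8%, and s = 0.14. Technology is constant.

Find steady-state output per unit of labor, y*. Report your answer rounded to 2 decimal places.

Steady state requires s·f(k) = (n + δ)·k, i.e. s·k^α = (n + δ)·k.
Dividing both sides by k: k^(1−α) = s / (n + δ).
k^0.65 = 0.14 / (0.018 + 0.078) = 0.14 / 0.096 = 1.4583
k* = 1.4583^(1/0.65) ≈ 1.7868
y* = (k*)^α = 1.7868^0.35 ≈ 1.2253

y* ≈ 1.23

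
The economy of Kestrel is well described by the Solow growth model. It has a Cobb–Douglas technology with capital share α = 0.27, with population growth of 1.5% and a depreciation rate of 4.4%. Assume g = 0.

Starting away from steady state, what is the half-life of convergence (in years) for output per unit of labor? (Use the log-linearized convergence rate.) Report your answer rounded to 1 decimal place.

half-life ≈ 16.1 years

Near the steady state the convergence rate is λ = (1 − α)(n + δ).
λ = (1 − 0.27) × 0.059 = 0.73 × 0.059 = 0.04307
Half-life = ln 2 / λ = 0.6931 / 0.04307 ≈ 16.09 years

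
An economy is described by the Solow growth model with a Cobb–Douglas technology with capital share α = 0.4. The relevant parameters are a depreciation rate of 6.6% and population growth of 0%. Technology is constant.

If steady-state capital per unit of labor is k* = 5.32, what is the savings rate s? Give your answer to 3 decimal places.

In steady state, investment equals break-even investment: s·k^α = (n + δ)·k.
So s / (n + δ) = (k*)^(1−α) = 5.32^0.6 = 2.7261.
Therefore s = 2.7261 × (n + δ) = 2.7261 × 0.066 = 0.1799.

s ≈ 0.180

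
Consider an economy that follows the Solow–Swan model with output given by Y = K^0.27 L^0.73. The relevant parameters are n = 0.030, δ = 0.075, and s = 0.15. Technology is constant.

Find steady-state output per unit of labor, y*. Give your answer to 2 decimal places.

In steady state, investment equals break-even investment: s·k^α = (n + δ)·k.
Dividing both sides by k: k^(1−α) = s / (n + δ).
k^0.73 = 0.15 / (0.030 + 0.075) = 0.15 / 0.105 = 1.4286
k* = 1.4286^(1/0.73) ≈ 1.6301
y* = (k*)^α = 1.6301^0.27 ≈ 1.1410

y* ≈ 1.14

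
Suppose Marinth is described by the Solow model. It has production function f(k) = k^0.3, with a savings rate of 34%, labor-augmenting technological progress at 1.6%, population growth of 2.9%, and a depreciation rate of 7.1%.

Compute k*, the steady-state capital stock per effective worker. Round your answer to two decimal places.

In steady state, investment equals break-even investment: s·k^α = (n + g + δ)·k.
Rearranging, k^(1−α) = s / (n + g + δ).
k^0.7 = 0.34 / (0.029 + 0.016 + 0.071) = 0.34 / 0.116 = 2.9310
k* = 2.9310^(1/0.7) ≈ 4.6469

k* = 4.65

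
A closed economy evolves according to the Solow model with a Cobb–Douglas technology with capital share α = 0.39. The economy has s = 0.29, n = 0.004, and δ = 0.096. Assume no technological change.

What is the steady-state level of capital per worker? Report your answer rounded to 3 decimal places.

In steady state, investment equals break-even investment: s·k^α = (n + δ)·k.
Rearranging, k^(1−α) = s / (n + δ).
k^0.61 = 0.29 / (0.004 + 0.096) = 0.29 / 0.100 = 2.9000
k* = 2.9000^(1/0.61) ≈ 5.7283

k* ≈ 5.728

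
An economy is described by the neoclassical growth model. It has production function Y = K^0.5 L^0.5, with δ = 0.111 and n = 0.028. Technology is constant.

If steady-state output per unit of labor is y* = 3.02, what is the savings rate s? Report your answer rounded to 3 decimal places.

s ≈ 0.420

In steady state, investment equals break-even investment: s·k^α = (n + δ)·k.
Since y* = [s/(n + δ)]^(α/(1−α)), we have s/(n + δ) = (y*)^((1−α)/α) = 3.02^1 = 3.0200.
Therefore s = 3.0200 × (n + δ) = 3.0200 × 0.139 = 0.4198.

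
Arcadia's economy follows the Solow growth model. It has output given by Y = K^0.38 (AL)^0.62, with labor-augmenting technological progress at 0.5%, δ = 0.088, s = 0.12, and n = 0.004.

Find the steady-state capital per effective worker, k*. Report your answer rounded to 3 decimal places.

At the steady state, Δk = 0, so s·k^α = (n + g + δ)·k.
Rearranging, k^(1−α) = s / (n + g + δ).
k^0.62 = 0.12 / (0.004 + 0.005 + 0.088) = 0.12 / 0.097 = 1.2371
k* = 1.2371^(1/0.62) ≈ 1.4094

k* ≈ 1.409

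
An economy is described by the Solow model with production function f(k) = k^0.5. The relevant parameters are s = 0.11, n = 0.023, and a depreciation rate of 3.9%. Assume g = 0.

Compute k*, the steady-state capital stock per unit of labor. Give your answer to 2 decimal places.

k* = 3.15

Steady state requires s·f(k) = (n + δ)·k, i.e. s·k^α = (n + δ)·k.
Rearranging, k^(1−α) = s / (n + δ).
k^0.5 = 0.11 / (0.023 + 0.039) = 0.11 / 0.062 = 1.7742
k* = 1.7742^(1/0.5) ≈ 3.1478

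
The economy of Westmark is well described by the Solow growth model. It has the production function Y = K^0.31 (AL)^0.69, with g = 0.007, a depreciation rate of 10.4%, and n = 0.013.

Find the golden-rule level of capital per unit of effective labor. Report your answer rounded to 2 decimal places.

k_gold ≈ 3.77

The golden rule sets f'(k) = n + g + δ, i.e. α·k^(α−1) = n + g + δ.
So k^(1−α) = α / (n + g + δ) = 0.31 / 0.124 = 2.5000.
k_gold = 2.5000^(1/0.69) ≈ 3.7733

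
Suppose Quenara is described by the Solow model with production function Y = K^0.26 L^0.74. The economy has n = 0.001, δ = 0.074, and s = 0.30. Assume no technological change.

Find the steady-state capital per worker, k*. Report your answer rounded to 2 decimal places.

k* ≈ 6.51

At the steady state, Δk = 0, so s·k^α = (n + δ)·k.
Rearranging, k^(1−α) = s / (n + δ).
k^0.74 = 0.30 / (0.001 + 0.074) = 0.30 / 0.075 = 4.0000
k* = 4.0000^(1/0.74) ≈ 6.5102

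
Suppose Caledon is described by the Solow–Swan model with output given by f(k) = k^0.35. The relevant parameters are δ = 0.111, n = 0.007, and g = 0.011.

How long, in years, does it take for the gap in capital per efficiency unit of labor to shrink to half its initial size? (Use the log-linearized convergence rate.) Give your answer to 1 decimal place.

about 8.3 years

Near the steady state the convergence rate is λ = (1 − α)(n + g + δ).
λ = (1 − 0.35) × 0.129 = 0.65 × 0.129 = 0.08385
Half-life = ln 2 / λ = 0.6931 / 0.08385 ≈ 8.27 years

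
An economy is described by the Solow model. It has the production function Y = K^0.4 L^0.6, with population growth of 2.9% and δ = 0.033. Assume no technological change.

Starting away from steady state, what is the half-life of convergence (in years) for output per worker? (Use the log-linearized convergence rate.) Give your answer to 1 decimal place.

t_½ ≈ 18.6 years

Near the steady state the convergence rate is λ = (1 − α)(n + δ).
λ = (1 − 0.4) × 0.062 = 0.6 × 0.062 = 0.0372
Half-life = ln 2 / λ = 0.6931 / 0.0372 ≈ 18.63 years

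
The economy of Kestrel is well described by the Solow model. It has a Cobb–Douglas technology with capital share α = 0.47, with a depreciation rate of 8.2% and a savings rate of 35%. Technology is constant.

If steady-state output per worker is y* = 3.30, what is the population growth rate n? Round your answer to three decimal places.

Steady state requires s·f(k) = (n + δ)·k, i.e. s·k^α = (n + δ)·k.
Since y* = [s/(n + δ)]^(α/(1−α)), we have s/(n + δ) = (y*)^((1−α)/α) = 3.30^1.1277 = 3.8435.
Therefore n + δ = s / 3.8435 = 0.35 / 3.8435 = 0.0911, so n = 0.0911 − 0.082 = 0.0091.

n ≈ 0.009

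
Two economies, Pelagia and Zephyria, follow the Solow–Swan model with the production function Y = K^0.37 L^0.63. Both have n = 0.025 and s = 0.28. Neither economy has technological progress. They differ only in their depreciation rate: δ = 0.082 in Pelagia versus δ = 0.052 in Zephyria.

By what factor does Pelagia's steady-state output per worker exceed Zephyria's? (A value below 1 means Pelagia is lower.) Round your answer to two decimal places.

Steady-state y* = [s/(n + δ)]^(α/(1−α)), so the ratio is [ (s_P/(n + δ)_P) / (s_Z/(n + δ)_Z) ]^0.5873.
s_P/(n + δ)_P = 0.28/0.107 = 2.6168; s_Z/(n + δ)_Z = 0.28/0.077 = 3.6364.
Ratio = (2.6168/3.6364)^0.5873 = 0.7196^0.5873 ≈ 0.8243

ratio ≈ 0.82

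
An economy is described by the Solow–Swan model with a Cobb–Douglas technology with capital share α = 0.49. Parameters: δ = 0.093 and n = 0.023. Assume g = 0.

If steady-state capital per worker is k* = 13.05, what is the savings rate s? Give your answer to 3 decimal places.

s ≈ 0.430

In steady state, investment equals break-even investment: s·k^α = (n + δ)·k.
So s / (n + δ) = (k*)^(1−α) = 13.05^0.51 = 3.7065.
Therefore s = 3.7065 × (n + δ) = 3.7065 × 0.116 = 0.4300.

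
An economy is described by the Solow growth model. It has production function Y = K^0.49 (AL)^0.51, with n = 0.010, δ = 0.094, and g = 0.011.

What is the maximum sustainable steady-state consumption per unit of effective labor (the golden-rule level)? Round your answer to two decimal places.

At the golden rule, f'(k) = n + g + δ, so α·k^(α−1) = n + g + δ and k_gold = (α/(n + g + δ))^(1/(1−α)).
k_gold = (0.49/0.115)^(1/0.51) = 4.2609^1.9608 ≈ 17.1525
c_gold = f(k_gold) − (n + g + δ)·k_gold = 4.0255 − 0.115×17.1525 ≈ 2.0530

c_gold ≈ 2.05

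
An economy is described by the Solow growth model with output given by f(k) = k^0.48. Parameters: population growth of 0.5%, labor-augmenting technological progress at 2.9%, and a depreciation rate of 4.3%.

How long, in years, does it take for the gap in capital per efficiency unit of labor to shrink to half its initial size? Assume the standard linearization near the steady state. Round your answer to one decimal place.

Near the steady state the convergence rate is λ = (1 − α)(n + g + δ).
λ = (1 − 0.48) × 0.077 = 0.52 × 0.077 = 0.04004
Half-life = ln 2 / λ = 0.6931 / 0.04004 ≈ 17.31 years

t_½ ≈ 17.3 years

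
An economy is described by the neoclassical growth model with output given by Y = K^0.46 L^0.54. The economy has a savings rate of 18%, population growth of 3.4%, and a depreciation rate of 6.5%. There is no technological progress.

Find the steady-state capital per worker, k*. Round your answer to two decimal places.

k* ≈ 3.03

Steady state requires s·f(k) = (n + δ)·k, i.e. s·k^α = (n + δ)·k.
Dividing both sides by k: k^(1−α) = s / (n + δ).
k^0.54 = 0.18 / (0.034 + 0.065) = 0.18 / 0.099 = 1.8182
k* = 1.8182^(1/0.54) ≈ 3.0256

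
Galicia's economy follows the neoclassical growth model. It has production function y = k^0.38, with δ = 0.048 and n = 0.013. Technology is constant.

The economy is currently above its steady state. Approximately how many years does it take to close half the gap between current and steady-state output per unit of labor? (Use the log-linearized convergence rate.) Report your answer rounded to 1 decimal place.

about 18.3 years

Near the steady state the convergence rate is λ = (1 − α)(n + δ).
λ = (1 − 0.38) × 0.061 = 0.62 × 0.061 = 0.03782
Half-life = ln 2 / λ = 0.6931 / 0.03782 ≈ 18.33 years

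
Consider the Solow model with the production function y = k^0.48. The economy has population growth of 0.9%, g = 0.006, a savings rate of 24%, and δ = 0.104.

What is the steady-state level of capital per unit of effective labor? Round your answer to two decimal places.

k* = 3.85

At the steady state, Δk = 0, so s·k^α = (n + g + δ)·k.
Dividing both sides by k: k^(1−α) = s / (n + g + δ).
k^0.52 = 0.24 / (0.009 + 0.006 + 0.104) = 0.24 / 0.119 = 2.0168
k* = 2.0168^(1/0.52) ≈ 3.8538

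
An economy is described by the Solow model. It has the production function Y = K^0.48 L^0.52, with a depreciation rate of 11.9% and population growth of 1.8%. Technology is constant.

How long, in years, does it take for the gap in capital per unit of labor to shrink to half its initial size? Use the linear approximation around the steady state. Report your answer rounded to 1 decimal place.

Near the steady state the convergence rate is λ = (1 − α)(n + δ).
λ = (1 − 0.48) × 0.137 = 0.52 × 0.137 = 0.07124
Half-life = ln 2 / λ = 0.6931 / 0.07124 ≈ 9.73 years

t_½ ≈ 9.7 years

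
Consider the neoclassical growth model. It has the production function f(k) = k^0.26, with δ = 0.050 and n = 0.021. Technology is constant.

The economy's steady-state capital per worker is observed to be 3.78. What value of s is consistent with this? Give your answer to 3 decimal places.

s ≈ 0.190

In steady state, investment equals break-even investment: s·k^α = (n + δ)·k.
So s / (n + δ) = (k*)^(1−α) = 3.78^0.74 = 2.6751.
Therefore s = 2.6751 × (n + δ) = 2.6751 × 0.071 = 0.1899.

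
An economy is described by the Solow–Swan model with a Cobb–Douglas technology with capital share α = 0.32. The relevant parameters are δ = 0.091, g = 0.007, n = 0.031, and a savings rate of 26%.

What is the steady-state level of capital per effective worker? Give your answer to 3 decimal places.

k* ≈ 2.803

In steady state, investment equals break-even investment: s·k^α = (n + g + δ)·k.
Rearranging, k^(1−α) = s / (n + g + δ).
k^0.68 = 0.26 / (0.031 + 0.007 + 0.091) = 0.26 / 0.129 = 2.0155
k* = 2.0155^(1/0.68) ≈ 2.8030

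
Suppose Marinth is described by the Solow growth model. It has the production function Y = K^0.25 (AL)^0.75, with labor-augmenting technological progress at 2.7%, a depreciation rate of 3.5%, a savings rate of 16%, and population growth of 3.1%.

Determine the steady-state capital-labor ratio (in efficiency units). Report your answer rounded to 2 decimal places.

At the steady state, Δk = 0, so s·k^α = (n + g + δ)·k.
Rearranging, k^(1−α) = s / (n + g + δ).
k^0.75 = 0.16 / (0.031 + 0.027 + 0.035) = 0.16 / 0.093 = 1.7204
k* = 1.7204^(1/0.75) ≈ 2.0614

k* ≈ 2.06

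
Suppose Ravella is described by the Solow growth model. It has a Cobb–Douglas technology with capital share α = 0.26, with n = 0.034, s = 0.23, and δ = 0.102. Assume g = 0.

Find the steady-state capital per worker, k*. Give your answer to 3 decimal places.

k* = 2.034

Steady state requires s·f(k) = (n + δ)·k, i.e. s·k^α = (n + δ)·k.
Rearranging, k^(1−α) = s / (n + δ).
k^0.74 = 0.23 / (0.034 + 0.102) = 0.23 / 0.136 = 1.6912
k* = 1.6912^(1/0.74) ≈ 2.0341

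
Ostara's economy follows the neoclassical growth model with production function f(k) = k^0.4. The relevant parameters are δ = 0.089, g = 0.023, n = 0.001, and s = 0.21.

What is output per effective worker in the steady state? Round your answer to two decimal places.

In steady state, investment equals break-even investment: s·k^α = (n + g + δ)·k.
Dividing both sides by k: k^(1−α) = s / (n + g + δ).
k^0.6 = 0.21 / (0.001 + 0.023 + 0.089) = 0.21 / 0.113 = 1.8584
k* = 1.8584^(1/0.6) ≈ 2.8091
y* = (k*)^α = 2.8091^0.4 ≈ 1.5116

y* ≈ 1.51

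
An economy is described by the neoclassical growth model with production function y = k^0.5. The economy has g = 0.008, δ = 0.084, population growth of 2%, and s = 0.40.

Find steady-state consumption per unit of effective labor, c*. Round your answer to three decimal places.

At the steady state, Δk = 0, so s·k^α = (n + g + δ)·k.
Dividing both sides by k: k^(1−α) = s / (n + g + δ).
k^0.5 = 0.40 / (0.020 + 0.008 + 0.084) = 0.40 / 0.112 = 3.5714
k* = 3.5714^(1/0.5) ≈ 12.7549
y* = (k*)^α = 12.7549^0.5 ≈ 3.5714
c* = (1 − s)·y* = (1 − 0.40) × 3.5714 ≈ 2.1428

c* ≈ 2.143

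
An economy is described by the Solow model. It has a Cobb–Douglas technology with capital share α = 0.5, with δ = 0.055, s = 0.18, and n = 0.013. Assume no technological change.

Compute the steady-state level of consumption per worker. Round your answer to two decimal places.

At the steady state, Δk = 0, so s·k^α = (n + δ)·k.
Dividing both sides by k: k^(1−α) = s / (n + δ).
k^0.5 = 0.18 / (0.013 + 0.055) = 0.18 / 0.068 = 2.6471
k* = 2.6471^(1/0.5) ≈ 7.0071
y* = (k*)^α = 7.0071^0.5 ≈ 2.6471
c* = (1 − s)·y* = (1 − 0.18) × 2.6471 ≈ 2.1706

c* = 2.17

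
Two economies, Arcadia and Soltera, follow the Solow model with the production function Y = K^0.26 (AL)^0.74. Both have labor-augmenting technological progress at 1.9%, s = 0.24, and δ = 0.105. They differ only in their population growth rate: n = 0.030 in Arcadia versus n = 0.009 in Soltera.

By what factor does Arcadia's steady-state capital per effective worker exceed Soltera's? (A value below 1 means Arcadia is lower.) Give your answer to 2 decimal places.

Steady-state k* = [s/(n + g + δ)]^(1/(1−α)), so the ratio is [ (s_A/(n + g + δ)_A) / (s_S/(n + g + δ)_S) ]^1.3514.
s_A/(n + g + δ)_A = 0.24/0.154 = 1.5584; s_S/(n + g + δ)_S = 0.24/0.133 = 1.8045.
Ratio = (1.5584/1.8045)^1.3514 = 0.8636^1.3514 ≈ 0.8202

ratio ≈ 0.82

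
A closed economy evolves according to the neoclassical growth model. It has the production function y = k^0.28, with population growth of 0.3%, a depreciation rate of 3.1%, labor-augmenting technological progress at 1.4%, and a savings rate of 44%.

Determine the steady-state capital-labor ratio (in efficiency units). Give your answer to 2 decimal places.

At the steady state, Δk = 0, so s·k^α = (n + g + δ)·k.
Dividing both sides by k: k^(1−α) = s / (n + g + δ).
k^0.72 = 0.44 / (0.003 + 0.014 + 0.031) = 0.44 / 0.048 = 9.1667
k* = 9.1667^(1/0.72) ≈ 21.6974

k* = 21.70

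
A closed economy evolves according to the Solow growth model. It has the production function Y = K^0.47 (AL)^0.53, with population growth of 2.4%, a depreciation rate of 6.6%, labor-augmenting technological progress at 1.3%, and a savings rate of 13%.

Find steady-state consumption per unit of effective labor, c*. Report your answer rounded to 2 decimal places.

At the steady state, Δk = 0, so s·k^α = (n + g + δ)·k.
Rearranging, k^(1−α) = s / (n + g + δ).
k^0.53 = 0.13 / (0.024 + 0.013 + 0.066) = 0.13 / 0.103 = 1.2621
k* = 1.2621^(1/0.53) ≈ 1.5515
y* = (k*)^α = 1.5515^0.47 ≈ 1.2293
c* = (1 − s)·y* = (1 − 0.13) × 1.2293 ≈ 1.0695

c* ≈ 1.07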